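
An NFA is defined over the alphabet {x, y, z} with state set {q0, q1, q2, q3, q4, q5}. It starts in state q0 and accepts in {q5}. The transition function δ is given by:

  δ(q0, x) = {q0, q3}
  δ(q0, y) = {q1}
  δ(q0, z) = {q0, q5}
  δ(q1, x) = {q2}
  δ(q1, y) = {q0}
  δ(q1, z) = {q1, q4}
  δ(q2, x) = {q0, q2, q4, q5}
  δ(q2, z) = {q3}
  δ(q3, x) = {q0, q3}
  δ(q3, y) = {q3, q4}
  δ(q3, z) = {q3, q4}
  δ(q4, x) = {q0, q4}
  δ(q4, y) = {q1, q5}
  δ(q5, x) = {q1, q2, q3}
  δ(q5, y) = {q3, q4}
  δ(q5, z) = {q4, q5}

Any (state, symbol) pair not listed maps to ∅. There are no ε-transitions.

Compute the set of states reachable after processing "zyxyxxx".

Start in {q0}.
Read 'z': {q0} → {q0, q5}.
Read 'y': {q0, q5} → {q1, q3, q4}.
Read 'x': {q1, q3, q4} → {q0, q2, q3, q4}.
Read 'y': {q0, q2, q3, q4} → {q1, q3, q4, q5}.
Read 'x': {q1, q3, q4, q5} → {q0, q1, q2, q3, q4}.
Read 'x': {q0, q1, q2, q3, q4} → {q0, q2, q3, q4, q5}.
Read 'x': {q0, q2, q3, q4, q5} → {q0, q1, q2, q3, q4, q5}.

{q0, q1, q2, q3, q4, q5}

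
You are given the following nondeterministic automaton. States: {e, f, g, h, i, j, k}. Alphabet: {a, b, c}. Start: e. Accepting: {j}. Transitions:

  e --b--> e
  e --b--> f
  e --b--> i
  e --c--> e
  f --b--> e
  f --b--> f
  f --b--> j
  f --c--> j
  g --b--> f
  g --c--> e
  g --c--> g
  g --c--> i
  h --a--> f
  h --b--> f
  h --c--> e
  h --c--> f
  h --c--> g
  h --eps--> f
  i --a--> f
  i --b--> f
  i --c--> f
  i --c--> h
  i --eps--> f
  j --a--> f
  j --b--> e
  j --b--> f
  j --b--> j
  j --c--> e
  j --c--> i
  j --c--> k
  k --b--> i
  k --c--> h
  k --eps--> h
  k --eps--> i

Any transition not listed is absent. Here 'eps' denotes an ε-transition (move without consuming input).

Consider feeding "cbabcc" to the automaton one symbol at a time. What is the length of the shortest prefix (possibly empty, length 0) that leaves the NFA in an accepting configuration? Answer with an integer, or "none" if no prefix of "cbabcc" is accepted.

4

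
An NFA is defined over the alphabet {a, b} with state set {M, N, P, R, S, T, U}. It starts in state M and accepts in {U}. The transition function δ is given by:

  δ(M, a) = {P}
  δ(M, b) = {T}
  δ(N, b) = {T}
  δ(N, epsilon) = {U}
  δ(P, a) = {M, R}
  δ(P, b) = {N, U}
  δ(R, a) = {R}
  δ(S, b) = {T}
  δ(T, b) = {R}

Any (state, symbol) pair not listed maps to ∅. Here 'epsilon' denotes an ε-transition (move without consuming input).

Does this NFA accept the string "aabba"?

No

Start in {M}.
Read 'a': M→{P}; now {P}.
Read 'a': P→{M, R}; now {M, R}.
Read 'b': M→{T}, R→∅; now {T}.
Read 'b': T→{R}; now {R}.
Read 'a': R→{R}; now {R}.
The final set {R} contains no accepting state.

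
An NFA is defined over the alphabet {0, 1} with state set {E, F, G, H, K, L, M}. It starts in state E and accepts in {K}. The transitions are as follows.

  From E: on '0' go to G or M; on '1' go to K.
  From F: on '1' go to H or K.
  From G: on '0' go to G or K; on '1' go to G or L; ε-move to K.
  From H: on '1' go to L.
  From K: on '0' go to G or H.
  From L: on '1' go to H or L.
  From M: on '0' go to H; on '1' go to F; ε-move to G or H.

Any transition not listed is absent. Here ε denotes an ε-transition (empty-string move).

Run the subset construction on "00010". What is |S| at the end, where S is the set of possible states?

Start in {E}.
Read '0': E→{G, M}; union {G, M}; ε-closure = {G, H, K, M}.
Read '0': G→{G, K}, H→∅, K→{G, H}, M→{H}; now {G, H, K}.
Read '0': G→{G, K}, H→∅, K→{G, H}; now {G, H, K}.
Read '1': G→{G, L}, H→{L}, K→∅; union {G, L}; ε-closure = {G, K, L}.
Read '0': G→{G, K}, K→{G, H}, L→∅; now {G, H, K}.
That set has 3 states.

3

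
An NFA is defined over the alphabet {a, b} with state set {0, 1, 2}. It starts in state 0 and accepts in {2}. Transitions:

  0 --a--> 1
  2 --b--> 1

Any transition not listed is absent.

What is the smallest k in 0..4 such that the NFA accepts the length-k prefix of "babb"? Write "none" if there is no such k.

Start in {0}.
Read 'b': {0} → ∅.
The set is empty and remains empty for the remaining 3 symbols.
No reachable set along the way intersects F.

none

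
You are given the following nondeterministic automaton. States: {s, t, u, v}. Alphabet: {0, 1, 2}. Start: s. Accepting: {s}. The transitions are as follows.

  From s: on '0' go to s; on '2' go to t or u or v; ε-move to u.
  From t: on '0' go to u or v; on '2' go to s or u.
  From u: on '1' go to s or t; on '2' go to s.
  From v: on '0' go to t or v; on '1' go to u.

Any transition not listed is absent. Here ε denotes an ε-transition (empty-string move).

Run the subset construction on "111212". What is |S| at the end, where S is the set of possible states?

Start: ε-closure({s}) = {s, u}.
Read '1': {s, u} → {s, t, u}.
Read '1': {s, t, u} → {s, t, u}.
Read '1': {s, t, u} → {s, t, u}.
Read '2': {s, t, u} → {s, t, u, v}.
Read '1': {s, t, u, v} → {s, t, u}.
Read '2': {s, t, u} → {s, t, u, v}.
That set has 4 states.

4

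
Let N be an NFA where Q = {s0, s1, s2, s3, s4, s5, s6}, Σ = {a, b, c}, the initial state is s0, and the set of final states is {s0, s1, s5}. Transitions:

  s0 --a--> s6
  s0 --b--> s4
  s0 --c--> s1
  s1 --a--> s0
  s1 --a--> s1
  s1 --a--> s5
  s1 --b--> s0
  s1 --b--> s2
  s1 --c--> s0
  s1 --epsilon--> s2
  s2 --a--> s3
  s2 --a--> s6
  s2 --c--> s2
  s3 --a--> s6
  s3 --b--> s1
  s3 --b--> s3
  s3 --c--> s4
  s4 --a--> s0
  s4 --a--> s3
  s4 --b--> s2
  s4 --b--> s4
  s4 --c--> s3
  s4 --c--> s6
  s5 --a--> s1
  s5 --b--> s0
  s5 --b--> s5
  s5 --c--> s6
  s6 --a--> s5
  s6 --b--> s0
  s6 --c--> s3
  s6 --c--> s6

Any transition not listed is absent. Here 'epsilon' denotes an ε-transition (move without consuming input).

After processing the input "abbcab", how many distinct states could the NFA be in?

Start in {s0}.
Read 'a': s0→{s6}; now {s6}.
Read 'b': s6→{s0}; now {s0}.
Read 'b': s0→{s4}; now {s4}.
Read 'c': s4→{s3, s6}; now {s3, s6}.
Read 'a': s3→{s6}, s6→{s5}; now {s5, s6}.
Read 'b': s5→{s0, s5}, s6→{s0}; now {s0, s5}.
That set has 2 states.

2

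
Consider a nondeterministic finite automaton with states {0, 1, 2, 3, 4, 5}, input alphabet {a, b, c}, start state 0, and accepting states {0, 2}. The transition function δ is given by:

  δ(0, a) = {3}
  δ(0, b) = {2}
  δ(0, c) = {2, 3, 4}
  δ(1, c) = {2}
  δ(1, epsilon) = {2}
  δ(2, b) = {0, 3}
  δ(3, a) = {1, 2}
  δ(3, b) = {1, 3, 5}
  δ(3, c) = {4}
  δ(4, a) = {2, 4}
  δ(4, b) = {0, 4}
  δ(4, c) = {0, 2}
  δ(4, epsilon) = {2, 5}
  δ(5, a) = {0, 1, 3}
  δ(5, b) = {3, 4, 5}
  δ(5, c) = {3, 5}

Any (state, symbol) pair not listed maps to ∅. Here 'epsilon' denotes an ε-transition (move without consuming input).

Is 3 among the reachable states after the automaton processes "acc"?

Yes

Start in {0}.
Read 'a': 0→{3}; now {3}.
Read 'c': 3→{4}; union {4}; ε-closure = {2, 4, 5}.
Read 'c': 2→∅, 4→{0, 2}, 5→{3, 5}; now {0, 2, 3, 5}.
State 3 is in {0, 2, 3, 5}.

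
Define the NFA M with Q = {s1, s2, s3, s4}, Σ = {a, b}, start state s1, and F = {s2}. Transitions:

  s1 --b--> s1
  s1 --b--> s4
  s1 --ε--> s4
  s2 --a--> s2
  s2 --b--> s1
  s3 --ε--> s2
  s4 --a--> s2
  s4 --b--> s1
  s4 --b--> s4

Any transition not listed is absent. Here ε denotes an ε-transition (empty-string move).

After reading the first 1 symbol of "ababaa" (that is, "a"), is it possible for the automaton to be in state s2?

Yes

Start: ε-closure({s1}) = {s1, s4}.
Read 'a': s1→∅, s4→{s2}; now {s2}.
State s2 is in {s2}.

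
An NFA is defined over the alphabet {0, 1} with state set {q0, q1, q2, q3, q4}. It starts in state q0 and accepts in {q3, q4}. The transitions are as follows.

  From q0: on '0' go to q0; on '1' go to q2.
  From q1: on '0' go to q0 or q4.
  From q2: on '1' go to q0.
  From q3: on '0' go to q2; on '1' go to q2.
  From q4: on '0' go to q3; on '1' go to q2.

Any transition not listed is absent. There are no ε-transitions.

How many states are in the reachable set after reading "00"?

Start in {q0}.
Read '0': {q0} → {q0}.
Read '0': {q0} → {q0}.
That set has 1 state.

1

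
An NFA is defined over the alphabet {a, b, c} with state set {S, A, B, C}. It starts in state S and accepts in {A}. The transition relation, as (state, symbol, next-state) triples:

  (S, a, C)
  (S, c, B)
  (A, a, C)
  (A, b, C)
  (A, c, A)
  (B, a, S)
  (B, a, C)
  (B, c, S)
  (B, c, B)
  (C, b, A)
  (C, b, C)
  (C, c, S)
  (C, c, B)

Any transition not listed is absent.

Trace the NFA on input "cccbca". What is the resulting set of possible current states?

Start in {S}.
Read 'c': S→{B}; now {B}.
Read 'c': B→{S, B}; now {S, B}.
Read 'c': S→{B}, B→{S, B}; now {S, B}.
Read 'b': S→∅, B→∅; now ∅.
The set is empty and remains empty for the remaining 2 symbols.

∅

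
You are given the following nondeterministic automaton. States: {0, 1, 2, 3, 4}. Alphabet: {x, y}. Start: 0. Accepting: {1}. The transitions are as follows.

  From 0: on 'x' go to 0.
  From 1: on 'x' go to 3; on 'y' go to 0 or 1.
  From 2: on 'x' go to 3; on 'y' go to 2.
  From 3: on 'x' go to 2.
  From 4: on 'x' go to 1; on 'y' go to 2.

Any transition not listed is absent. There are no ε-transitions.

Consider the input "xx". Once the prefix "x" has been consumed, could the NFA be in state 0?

Start in {0}.
Read 'x': 0→{0}; now {0}.
State 0 is in {0}.

Yes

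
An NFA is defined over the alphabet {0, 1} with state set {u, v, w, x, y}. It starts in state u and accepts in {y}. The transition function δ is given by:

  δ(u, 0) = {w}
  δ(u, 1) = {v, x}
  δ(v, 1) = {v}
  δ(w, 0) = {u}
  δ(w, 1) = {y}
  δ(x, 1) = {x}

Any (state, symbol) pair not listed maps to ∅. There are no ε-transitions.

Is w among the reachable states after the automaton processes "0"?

Yes

Start in {u}.
Read '0': {u} → {w}.
State w is in {w}.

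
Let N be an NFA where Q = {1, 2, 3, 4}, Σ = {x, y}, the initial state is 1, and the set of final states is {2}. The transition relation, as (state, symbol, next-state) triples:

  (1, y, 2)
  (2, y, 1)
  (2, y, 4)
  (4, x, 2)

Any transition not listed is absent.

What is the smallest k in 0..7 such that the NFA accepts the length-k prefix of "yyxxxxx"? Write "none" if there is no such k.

Start in {1}.
Read 'y': {1} → {2}.
None of the earlier sets intersect F, but {2} does.

1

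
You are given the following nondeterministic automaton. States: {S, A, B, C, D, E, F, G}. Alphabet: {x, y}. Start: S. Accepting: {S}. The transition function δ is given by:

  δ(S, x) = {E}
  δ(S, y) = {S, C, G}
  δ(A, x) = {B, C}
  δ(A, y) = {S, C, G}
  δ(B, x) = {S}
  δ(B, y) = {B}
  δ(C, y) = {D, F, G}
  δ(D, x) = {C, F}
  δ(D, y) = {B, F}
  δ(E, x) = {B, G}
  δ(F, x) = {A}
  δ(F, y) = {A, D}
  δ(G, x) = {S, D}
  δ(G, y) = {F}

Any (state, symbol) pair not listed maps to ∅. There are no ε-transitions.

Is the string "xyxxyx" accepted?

Start in {S}.
Read 'x': S→{E}; now {E}.
Read 'y': E→∅; now ∅.
The set is empty and remains empty for the remaining 4 symbols.
The final set ∅ contains no accepting state.

No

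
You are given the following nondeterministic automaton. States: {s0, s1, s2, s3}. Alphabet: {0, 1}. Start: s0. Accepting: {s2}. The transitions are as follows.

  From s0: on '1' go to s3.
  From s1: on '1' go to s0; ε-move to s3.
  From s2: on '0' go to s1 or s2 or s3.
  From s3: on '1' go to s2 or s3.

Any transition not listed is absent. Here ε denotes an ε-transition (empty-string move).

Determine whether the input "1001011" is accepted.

No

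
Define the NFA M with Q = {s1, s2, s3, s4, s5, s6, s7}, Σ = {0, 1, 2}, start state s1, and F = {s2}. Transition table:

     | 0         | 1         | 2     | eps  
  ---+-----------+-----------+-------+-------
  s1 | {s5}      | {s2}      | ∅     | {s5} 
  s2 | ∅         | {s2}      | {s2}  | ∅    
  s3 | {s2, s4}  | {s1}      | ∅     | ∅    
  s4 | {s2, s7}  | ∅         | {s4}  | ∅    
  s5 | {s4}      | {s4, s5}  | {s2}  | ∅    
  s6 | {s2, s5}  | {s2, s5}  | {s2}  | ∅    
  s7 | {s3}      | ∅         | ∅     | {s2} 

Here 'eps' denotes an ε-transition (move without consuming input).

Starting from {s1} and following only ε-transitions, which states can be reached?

{s1, s5}

Begin with {s1}.
ε-move s1 → s5; add s5.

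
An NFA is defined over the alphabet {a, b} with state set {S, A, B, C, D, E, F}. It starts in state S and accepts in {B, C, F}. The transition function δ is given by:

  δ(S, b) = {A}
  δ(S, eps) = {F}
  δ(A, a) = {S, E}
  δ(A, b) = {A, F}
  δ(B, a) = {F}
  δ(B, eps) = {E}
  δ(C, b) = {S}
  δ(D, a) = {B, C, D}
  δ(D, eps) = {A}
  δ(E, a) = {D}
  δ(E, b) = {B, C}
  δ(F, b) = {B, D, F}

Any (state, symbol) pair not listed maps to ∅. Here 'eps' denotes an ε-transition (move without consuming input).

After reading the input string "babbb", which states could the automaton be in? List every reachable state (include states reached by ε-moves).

{S, A, B, C, D, E, F}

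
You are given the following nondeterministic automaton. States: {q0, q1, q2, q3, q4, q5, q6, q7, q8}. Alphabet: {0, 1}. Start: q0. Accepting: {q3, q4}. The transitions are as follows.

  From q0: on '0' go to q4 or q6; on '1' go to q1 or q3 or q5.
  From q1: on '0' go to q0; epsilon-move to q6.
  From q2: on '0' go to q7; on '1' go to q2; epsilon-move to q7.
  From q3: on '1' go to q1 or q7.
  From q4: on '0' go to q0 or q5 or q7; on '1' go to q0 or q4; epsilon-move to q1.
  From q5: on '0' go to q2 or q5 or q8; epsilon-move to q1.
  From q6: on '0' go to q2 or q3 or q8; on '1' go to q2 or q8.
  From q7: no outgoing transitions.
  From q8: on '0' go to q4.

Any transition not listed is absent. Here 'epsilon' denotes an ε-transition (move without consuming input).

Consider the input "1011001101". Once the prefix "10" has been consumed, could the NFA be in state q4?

Start in {q0}.
Read '1': q0→{q1, q3, q5}; union {q1, q3, q5}; ε-closure = {q1, q3, q5, q6}.
Read '0': q1→{q0}, q3→∅, q5→{q2, q5, q8}, q6→{q2, q3, q8}; union {q0, q2, q3, q5, q8}; ε-closure = {q0, q1, q2, q3, q5, q6, q7, q8}.
State q4 is not in {q0, q1, q2, q3, q5, q6, q7, q8}.

No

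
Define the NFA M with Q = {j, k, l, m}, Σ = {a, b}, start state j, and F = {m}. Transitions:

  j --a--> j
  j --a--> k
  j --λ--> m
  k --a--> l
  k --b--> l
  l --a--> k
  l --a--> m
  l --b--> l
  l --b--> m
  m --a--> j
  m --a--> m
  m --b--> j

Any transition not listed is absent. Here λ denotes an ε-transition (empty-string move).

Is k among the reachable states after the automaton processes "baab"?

Start: ε-closure({j}) = {j, m}.
Read 'b': {j, m} → {j, m}.
Read 'a': {j, m} → {j, k, m}.
Read 'a': {j, k, m} → {j, k, l, m}.
Read 'b': {j, k, l, m} → {j, l, m}.
State k is not in {j, l, m}.

No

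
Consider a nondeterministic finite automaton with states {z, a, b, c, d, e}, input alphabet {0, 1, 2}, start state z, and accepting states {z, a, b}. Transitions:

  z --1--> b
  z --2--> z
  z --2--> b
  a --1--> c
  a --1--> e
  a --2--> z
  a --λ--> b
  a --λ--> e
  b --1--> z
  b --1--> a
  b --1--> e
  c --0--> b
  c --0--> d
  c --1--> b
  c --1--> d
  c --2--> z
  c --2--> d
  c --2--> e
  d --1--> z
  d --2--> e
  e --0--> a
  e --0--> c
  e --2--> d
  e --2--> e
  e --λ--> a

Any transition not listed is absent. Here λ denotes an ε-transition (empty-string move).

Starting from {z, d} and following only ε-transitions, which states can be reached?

Begin with {z, d}.
No ε-moves leave this set, so the closure equals the set itself.

{z, d}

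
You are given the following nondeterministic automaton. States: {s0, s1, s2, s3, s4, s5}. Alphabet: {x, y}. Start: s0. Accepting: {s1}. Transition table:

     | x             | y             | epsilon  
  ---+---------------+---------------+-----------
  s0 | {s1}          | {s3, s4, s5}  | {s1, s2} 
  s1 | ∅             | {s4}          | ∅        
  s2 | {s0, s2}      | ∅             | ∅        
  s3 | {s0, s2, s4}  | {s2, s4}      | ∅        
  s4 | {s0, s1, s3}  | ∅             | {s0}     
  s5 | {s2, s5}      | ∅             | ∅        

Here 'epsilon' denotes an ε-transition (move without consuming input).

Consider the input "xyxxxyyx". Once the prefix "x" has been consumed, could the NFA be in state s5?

Start: ε-closure({s0}) = {s0, s1, s2}.
Read 'x': s0→{s1}, s1→∅, s2→{s0, s2}; now {s0, s1, s2}.
State s5 is not in {s0, s1, s2}.

No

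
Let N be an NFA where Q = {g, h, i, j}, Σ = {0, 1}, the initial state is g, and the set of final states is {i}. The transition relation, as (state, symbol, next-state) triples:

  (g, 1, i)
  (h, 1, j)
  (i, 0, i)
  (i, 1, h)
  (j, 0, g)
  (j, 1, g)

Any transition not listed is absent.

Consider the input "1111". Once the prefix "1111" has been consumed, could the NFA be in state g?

Yes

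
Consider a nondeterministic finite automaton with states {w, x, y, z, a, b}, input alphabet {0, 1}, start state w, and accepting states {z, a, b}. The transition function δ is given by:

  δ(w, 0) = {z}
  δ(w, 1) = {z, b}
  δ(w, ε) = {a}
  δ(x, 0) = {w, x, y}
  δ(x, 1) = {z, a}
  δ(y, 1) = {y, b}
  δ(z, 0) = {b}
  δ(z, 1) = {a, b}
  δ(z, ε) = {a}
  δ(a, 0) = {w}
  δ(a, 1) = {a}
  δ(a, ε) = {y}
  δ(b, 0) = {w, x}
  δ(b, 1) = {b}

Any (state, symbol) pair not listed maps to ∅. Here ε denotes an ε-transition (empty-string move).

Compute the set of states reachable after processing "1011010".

Start: ε-closure({w}) = {w, y, a}.
Read '1': w→{z, b}, y→{y, b}, a→{a}; now {y, z, a, b}.
Read '0': y→∅, z→{b}, a→{w}, b→{w, x}; union {w, x, b}; ε-closure = {w, x, y, a, b}.
Read '1': w→{z, b}, x→{z, a}, y→{y, b}, a→{a}, b→{b}; now {y, z, a, b}.
Read '1': y→{y, b}, z→{a, b}, a→{a}, b→{b}; now {y, a, b}.
Read '0': y→∅, a→{w}, b→{w, x}; union {w, x}; ε-closure = {w, x, y, a}.
Read '1': w→{z, b}, x→{z, a}, y→{y, b}, a→{a}; now {y, z, a, b}.
Read '0': y→∅, z→{b}, a→{w}, b→{w, x}; union {w, x, b}; ε-closure = {w, x, y, a, b}.

{w, x, y, a, b}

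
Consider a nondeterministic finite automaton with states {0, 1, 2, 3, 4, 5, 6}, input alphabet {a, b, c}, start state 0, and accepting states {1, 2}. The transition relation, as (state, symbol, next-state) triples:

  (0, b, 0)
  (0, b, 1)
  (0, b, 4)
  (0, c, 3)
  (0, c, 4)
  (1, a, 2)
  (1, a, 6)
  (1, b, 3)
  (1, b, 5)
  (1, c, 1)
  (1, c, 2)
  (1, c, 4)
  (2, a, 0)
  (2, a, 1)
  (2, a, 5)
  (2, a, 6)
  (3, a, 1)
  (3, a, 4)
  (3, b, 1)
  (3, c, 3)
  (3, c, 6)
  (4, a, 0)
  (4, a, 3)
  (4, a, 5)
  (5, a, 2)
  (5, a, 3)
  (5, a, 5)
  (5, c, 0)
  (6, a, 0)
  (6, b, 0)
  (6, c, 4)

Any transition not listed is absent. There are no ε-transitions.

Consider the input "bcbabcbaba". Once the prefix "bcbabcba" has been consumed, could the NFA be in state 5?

Yes

Start in {0}.
Read 'b': 0→{0, 1, 4}; now {0, 1, 4}.
Read 'c': 0→{3, 4}, 1→{1, 2, 4}, 4→∅; now {1, 2, 3, 4}.
Read 'b': 1→{3, 5}, 2→∅, 3→{1}, 4→∅; now {1, 3, 5}.
Read 'a': 1→{2, 6}, 3→{1, 4}, 5→{2, 3, 5}; now {1, 2, 3, 4, 5, 6}.
Read 'b': 1→{3, 5}, 2→∅, 3→{1}, 4→∅, 5→∅, 6→{0}; now {0, 1, 3, 5}.
Read 'c': 0→{3, 4}, 1→{1, 2, 4}, 3→{3, 6}, 5→{0}; now {0, 1, 2, 3, 4, 6}.
Read 'b': 0→{0, 1, 4}, 1→{3, 5}, 2→∅, 3→{1}, 4→∅, 6→{0}; now {0, 1, 3, 4, 5}.
Read 'a': 0→∅, 1→{2, 6}, 3→{1, 4}, 4→{0, 3, 5}, 5→{2, 3, 5}; now {0, 1, 2, 3, 4, 5, 6}.
State 5 is in {0, 1, 2, 3, 4, 5, 6}.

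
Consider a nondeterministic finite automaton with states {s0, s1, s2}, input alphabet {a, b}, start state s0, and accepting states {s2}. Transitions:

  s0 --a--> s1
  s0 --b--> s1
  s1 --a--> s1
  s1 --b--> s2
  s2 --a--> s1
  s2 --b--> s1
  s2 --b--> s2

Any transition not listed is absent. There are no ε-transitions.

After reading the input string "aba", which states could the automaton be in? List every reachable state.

{s1}

Start in {s0}.
Read 'a': s0→{s1}; now {s1}.
Read 'b': s1→{s2}; now {s2}.
Read 'a': s2→{s1}; now {s1}.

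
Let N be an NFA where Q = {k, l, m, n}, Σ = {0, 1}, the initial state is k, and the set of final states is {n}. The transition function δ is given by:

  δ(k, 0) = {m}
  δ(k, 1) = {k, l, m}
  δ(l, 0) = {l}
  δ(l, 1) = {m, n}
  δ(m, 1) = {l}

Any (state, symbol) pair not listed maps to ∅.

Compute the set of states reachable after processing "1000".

Start in {k}.
Read '1': k→{k, l, m}; now {k, l, m}.
Read '0': k→{m}, l→{l}, m→∅; now {l, m}.
Read '0': l→{l}, m→∅; now {l}.
Read '0': l→{l}; now {l}.

{l}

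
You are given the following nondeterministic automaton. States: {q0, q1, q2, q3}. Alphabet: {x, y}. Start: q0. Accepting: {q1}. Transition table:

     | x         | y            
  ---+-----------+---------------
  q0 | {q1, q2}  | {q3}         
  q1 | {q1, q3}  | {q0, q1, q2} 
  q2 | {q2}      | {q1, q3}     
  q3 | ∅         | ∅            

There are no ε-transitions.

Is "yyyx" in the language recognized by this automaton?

No

Start in {q0}.
Read 'y': {q0} → {q3}.
Read 'y': {q3} → ∅.
The set is empty and remains empty for the remaining 2 symbols.
The final set ∅ contains no accepting state.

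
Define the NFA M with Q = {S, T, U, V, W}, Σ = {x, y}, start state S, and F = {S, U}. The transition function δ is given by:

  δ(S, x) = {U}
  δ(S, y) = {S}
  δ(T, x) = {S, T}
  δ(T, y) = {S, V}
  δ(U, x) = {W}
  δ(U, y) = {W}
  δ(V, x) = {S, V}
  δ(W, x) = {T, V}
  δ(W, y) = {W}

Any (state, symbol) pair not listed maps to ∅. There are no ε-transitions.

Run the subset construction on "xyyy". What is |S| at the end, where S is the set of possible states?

1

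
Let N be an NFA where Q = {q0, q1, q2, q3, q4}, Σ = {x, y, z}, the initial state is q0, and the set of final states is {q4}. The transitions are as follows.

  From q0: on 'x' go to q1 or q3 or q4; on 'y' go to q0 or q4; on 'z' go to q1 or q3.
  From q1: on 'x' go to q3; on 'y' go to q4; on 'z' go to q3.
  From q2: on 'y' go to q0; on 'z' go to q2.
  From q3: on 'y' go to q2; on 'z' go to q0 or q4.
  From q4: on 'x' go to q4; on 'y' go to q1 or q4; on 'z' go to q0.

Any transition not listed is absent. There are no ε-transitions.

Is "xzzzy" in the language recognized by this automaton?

Start in {q0}.
Read 'x': q0→{q1, q3, q4}; now {q1, q3, q4}.
Read 'z': q1→{q3}, q3→{q0, q4}, q4→{q0}; now {q0, q3, q4}.
Read 'z': q0→{q1, q3}, q3→{q0, q4}, q4→{q0}; now {q0, q1, q3, q4}.
Read 'z': q0→{q1, q3}, q1→{q3}, q3→{q0, q4}, q4→{q0}; now {q0, q1, q3, q4}.
Read 'y': q0→{q0, q4}, q1→{q4}, q3→{q2}, q4→{q1, q4}; now {q0, q1, q2, q4}.
The final set {q0, q1, q2, q4} contains the accepting state q4.

Yes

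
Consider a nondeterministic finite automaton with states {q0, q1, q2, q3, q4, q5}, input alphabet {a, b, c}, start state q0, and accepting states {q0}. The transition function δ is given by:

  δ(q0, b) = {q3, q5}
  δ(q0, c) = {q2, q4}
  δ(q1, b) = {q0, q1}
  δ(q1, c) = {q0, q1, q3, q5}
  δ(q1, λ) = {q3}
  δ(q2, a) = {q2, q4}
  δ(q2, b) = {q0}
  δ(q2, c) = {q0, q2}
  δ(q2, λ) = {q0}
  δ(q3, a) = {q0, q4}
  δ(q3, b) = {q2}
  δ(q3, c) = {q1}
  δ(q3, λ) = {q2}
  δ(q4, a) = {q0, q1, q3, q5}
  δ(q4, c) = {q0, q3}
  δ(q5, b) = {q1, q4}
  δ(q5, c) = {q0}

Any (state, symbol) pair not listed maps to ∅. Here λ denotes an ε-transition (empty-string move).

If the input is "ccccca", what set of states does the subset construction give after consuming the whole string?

{q0, q1, q2, q3, q4, q5}

Start in {q0}.
Read 'c': {q0} → {q0, q2, q4}.
Read 'c': {q0, q2, q4} → {q0, q2, q3, q4}.
Read 'c': {q0, q2, q3, q4} → {q0, q1, q2, q3, q4}.
Read 'c': {q0, q1, q2, q3, q4} → {q0, q1, q2, q3, q4, q5}.
Read 'c': {q0, q1, q2, q3, q4, q5} → {q0, q1, q2, q3, q4, q5}.
Read 'a': {q0, q1, q2, q3, q4, q5} → {q0, q1, q2, q3, q4, q5}.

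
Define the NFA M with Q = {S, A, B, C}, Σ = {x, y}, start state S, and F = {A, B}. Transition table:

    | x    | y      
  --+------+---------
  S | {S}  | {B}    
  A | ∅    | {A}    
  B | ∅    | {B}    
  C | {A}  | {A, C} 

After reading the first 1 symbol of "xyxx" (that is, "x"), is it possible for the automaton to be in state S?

Start in {S}.
Read 'x': {S} → {S}.
State S is in {S}.

Yes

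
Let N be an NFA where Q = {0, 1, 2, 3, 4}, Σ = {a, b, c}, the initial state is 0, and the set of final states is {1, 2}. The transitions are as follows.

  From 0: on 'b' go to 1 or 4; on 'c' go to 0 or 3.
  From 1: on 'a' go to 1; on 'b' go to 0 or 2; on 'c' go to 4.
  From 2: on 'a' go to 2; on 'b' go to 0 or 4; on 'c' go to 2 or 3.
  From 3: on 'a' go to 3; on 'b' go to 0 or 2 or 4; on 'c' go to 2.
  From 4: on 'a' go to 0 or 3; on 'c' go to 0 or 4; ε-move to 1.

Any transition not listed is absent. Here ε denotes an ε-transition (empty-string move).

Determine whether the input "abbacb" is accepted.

No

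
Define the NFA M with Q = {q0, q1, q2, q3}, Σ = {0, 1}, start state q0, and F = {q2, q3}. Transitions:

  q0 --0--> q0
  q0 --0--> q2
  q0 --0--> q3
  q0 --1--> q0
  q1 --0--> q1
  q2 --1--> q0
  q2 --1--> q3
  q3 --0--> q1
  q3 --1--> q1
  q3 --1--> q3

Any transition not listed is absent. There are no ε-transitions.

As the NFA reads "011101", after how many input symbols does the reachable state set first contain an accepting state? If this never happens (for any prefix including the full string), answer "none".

1

Start in {q0}.
Read '0': {q0} → {q0, q2, q3}.
None of the earlier sets intersect F, but {q0, q2, q3} does.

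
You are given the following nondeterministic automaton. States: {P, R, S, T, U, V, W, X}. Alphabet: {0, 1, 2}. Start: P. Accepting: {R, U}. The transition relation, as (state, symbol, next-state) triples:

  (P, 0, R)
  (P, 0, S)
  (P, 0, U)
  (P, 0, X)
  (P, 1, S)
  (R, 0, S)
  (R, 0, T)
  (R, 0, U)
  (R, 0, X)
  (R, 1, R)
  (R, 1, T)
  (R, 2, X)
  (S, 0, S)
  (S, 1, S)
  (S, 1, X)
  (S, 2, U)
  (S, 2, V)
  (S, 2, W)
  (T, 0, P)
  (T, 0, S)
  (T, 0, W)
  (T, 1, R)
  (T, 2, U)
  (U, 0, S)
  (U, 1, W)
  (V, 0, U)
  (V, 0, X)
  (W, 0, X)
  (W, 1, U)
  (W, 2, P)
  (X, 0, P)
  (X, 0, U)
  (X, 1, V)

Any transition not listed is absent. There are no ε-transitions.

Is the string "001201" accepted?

Yes

Start in {P}.
Read '0': {P} → {R, S, U, X}.
Read '0': {R, S, U, X} → {P, S, T, U, X}.
Read '1': {P, S, T, U, X} → {R, S, V, W, X}.
Read '2': {R, S, V, W, X} → {P, U, V, W, X}.
Read '0': {P, U, V, W, X} → {P, R, S, U, X}.
Read '1': {P, R, S, U, X} → {R, S, T, V, W, X}.
The final set {R, S, T, V, W, X} contains the accepting state R.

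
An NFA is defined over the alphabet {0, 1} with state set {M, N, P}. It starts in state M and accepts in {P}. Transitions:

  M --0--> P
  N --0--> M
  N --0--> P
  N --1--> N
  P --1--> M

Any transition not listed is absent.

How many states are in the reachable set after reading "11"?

Start in {M}.
Read '1': M→∅; now ∅.
The set is empty and remains empty for the remaining 1 symbol.
That set has 0 states.

0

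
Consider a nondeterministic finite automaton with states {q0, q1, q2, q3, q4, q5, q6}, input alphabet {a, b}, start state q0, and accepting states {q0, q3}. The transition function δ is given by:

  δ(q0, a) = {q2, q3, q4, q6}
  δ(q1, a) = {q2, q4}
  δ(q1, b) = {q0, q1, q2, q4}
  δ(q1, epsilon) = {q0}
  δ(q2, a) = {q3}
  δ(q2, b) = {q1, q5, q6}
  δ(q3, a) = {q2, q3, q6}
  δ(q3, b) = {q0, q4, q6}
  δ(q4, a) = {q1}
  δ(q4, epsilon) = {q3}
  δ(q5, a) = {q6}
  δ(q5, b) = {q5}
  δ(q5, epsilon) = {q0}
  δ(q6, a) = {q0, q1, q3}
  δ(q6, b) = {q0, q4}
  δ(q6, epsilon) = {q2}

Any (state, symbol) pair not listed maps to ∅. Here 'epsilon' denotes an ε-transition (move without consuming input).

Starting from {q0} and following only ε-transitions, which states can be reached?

Begin with {q0}.
No ε-moves leave this set, so the closure equals the set itself.

{q0}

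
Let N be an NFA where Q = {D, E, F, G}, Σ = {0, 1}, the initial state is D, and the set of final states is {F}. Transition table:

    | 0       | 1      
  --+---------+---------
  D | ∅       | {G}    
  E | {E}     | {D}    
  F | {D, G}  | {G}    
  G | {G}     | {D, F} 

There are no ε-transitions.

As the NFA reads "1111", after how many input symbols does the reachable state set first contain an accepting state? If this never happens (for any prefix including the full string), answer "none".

Start in {D}.
Read '1': {D} → {G}.
Read '1': {G} → {D, F}.
None of the earlier sets intersect F, but {D, F} does.

2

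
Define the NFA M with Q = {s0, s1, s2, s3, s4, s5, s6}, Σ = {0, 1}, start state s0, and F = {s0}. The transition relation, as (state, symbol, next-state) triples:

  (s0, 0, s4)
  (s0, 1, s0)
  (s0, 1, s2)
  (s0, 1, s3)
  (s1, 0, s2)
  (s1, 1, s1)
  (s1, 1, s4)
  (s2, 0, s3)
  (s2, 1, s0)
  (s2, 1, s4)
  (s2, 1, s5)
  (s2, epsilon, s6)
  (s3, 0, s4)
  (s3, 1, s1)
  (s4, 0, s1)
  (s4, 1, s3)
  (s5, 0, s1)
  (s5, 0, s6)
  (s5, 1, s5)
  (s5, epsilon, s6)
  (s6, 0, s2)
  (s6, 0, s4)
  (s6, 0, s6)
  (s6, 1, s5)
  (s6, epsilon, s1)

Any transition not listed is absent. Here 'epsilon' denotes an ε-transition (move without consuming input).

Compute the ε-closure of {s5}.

Begin with {s5}.
ε-move s5 → s6; add s6.
ε-move s6 → s1; add s1.

{s1, s5, s6}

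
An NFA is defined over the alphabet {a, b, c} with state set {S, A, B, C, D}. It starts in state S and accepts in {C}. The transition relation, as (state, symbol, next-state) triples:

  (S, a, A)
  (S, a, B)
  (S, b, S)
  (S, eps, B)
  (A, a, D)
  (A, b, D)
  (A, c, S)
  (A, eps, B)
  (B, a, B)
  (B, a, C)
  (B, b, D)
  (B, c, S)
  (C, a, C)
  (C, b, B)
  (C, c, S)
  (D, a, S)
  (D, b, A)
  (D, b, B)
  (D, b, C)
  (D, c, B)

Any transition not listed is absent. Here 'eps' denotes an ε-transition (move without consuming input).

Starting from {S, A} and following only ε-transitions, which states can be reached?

{S, A, B}

Begin with {S, A}.
ε-move A → B; add B.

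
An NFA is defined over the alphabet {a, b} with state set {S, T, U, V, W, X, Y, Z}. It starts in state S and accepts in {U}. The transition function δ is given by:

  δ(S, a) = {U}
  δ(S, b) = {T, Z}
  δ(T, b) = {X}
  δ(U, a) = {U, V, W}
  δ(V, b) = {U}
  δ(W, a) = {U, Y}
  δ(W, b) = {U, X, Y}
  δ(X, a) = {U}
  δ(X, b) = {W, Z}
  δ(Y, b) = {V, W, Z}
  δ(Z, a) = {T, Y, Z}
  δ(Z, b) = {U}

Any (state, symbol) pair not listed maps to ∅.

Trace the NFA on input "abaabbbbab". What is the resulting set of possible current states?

∅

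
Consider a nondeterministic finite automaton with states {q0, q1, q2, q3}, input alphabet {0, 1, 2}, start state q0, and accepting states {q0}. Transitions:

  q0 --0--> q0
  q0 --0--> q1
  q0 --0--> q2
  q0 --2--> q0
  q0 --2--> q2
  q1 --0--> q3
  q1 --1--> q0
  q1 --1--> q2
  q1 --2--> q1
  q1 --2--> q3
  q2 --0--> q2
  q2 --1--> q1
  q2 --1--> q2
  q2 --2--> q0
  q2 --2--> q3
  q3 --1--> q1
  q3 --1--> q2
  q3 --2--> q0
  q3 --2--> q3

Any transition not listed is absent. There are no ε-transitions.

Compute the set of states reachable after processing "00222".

{q0, q1, q2, q3}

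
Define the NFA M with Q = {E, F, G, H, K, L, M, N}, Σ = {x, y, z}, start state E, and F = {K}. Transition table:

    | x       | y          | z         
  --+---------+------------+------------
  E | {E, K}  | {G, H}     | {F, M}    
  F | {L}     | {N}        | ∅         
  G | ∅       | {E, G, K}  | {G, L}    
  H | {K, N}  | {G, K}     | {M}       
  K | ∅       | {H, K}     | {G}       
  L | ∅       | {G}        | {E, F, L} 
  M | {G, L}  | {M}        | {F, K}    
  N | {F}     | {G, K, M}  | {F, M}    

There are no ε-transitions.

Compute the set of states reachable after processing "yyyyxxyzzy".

Start in {E}.
Read 'y': {E} → {G, H}.
Read 'y': {G, H} → {E, G, K}.
Read 'y': {E, G, K} → {E, G, H, K}.
Read 'y': {E, G, H, K} → {E, G, H, K}.
Read 'x': {E, G, H, K} → {E, K, N}.
Read 'x': {E, K, N} → {E, F, K}.
Read 'y': {E, F, K} → {G, H, K, N}.
Read 'z': {G, H, K, N} → {F, G, L, M}.
Read 'z': {F, G, L, M} → {E, F, G, K, L}.
Read 'y': {E, F, G, K, L} → {E, G, H, K, N}.

{E, G, H, K, N}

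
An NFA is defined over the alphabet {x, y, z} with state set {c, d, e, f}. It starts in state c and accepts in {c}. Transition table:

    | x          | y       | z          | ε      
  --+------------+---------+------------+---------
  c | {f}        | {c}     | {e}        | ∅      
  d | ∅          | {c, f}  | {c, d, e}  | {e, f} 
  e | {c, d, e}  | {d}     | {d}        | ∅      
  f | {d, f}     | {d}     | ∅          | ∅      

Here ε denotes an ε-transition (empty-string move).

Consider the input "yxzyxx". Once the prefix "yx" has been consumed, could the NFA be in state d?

No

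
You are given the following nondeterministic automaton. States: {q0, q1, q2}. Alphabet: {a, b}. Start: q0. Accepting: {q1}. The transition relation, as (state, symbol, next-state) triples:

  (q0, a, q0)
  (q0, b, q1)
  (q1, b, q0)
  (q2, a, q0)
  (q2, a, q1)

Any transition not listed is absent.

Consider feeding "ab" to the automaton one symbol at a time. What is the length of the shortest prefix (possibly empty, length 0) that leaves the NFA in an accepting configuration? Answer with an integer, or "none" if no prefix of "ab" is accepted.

Start in {q0}.
Read 'a': q0→{q0}; now {q0}.
Read 'b': q0→{q1}; now {q1}.
None of the earlier sets intersect F, but {q1} does.

2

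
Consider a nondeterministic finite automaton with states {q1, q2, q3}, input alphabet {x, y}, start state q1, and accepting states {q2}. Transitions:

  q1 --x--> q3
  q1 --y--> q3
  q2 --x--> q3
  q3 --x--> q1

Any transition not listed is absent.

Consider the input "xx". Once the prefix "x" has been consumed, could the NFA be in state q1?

Start in {q1}.
Read 'x': q1→{q3}; now {q3}.
State q1 is not in {q3}.

No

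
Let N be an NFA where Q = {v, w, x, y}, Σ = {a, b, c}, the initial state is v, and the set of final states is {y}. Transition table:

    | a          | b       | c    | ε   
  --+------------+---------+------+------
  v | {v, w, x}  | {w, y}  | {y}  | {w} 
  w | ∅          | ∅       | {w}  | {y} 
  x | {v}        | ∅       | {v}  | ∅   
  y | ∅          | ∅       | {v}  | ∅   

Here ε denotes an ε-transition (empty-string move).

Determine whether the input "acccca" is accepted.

Start: ε-closure({v}) = {v, w, y}.
Read 'a': {v, w, y} → {v, w, x, y}.
Read 'c': {v, w, x, y} → {v, w, y}.
Read 'c': {v, w, y} → {v, w, y}.
Read 'c': {v, w, y} → {v, w, y}.
Read 'c': {v, w, y} → {v, w, y}.
Read 'a': {v, w, y} → {v, w, x, y}.
The final set {v, w, x, y} contains the accepting state y.

Yes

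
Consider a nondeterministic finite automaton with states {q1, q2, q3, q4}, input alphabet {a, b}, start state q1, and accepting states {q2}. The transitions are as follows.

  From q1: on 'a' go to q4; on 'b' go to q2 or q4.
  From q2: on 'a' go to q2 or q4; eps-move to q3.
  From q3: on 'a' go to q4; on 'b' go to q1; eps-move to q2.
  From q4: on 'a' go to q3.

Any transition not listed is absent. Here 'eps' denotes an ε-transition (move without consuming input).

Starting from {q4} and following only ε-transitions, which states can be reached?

{q4}

Begin with {q4}.
No ε-moves leave this set, so the closure equals the set itself.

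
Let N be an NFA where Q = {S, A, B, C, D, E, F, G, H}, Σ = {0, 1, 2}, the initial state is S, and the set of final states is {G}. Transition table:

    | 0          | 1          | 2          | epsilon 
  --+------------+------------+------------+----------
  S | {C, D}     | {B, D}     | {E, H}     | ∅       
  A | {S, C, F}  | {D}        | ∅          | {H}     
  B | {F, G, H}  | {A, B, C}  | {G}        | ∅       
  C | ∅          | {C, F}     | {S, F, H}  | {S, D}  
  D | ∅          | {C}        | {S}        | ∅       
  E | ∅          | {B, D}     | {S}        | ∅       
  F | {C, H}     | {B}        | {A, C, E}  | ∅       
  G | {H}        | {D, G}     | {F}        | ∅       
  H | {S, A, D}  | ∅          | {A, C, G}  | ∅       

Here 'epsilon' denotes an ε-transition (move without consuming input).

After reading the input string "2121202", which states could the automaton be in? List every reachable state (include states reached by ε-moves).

Start in {S}.
Read '2': {S} → {E, H}.
Read '1': {E, H} → {B, D}.
Read '2': {B, D} → {S, G}.
Read '1': {S, G} → {B, D, G}.
Read '2': {B, D, G} → {S, F, G}.
Read '0': {S, F, G} → {S, C, D, H}.
Read '2': {S, C, D, H} → {S, A, C, D, E, F, G, H}.

{S, A, C, D, E, F, G, H}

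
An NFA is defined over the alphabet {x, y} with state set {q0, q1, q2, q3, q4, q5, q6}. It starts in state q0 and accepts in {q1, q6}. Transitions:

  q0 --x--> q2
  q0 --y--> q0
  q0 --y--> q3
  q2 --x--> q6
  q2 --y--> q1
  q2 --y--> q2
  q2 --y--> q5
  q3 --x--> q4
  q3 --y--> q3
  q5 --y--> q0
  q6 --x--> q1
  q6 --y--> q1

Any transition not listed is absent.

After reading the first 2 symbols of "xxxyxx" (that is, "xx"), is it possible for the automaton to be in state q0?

Start in {q0}.
Read 'x': q0→{q2}; now {q2}.
Read 'x': q2→{q6}; now {q6}.
State q0 is not in {q6}.

No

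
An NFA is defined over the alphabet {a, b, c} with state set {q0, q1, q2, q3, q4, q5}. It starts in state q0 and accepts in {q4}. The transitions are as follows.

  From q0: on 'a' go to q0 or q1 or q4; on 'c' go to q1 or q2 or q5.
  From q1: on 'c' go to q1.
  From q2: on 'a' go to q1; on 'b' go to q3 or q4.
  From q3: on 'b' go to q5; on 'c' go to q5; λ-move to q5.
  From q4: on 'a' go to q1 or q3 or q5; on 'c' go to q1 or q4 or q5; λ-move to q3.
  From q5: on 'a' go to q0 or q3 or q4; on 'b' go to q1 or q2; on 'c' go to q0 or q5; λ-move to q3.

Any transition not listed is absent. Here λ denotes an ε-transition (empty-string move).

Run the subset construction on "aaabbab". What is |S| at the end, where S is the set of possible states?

Start in {q0}.
Read 'a': {q0} → {q0, q1, q3, q4, q5}.
Read 'a': {q0, q1, q3, q4, q5} → {q0, q1, q3, q4, q5}.
Read 'a': {q0, q1, q3, q4, q5} → {q0, q1, q3, q4, q5}.
Read 'b': {q0, q1, q3, q4, q5} → {q1, q2, q3, q5}.
Read 'b': {q1, q2, q3, q5} → {q1, q2, q3, q4, q5}.
Read 'a': {q1, q2, q3, q4, q5} → {q0, q1, q3, q4, q5}.
Read 'b': {q0, q1, q3, q4, q5} → {q1, q2, q3, q5}.
That set has 4 states.

4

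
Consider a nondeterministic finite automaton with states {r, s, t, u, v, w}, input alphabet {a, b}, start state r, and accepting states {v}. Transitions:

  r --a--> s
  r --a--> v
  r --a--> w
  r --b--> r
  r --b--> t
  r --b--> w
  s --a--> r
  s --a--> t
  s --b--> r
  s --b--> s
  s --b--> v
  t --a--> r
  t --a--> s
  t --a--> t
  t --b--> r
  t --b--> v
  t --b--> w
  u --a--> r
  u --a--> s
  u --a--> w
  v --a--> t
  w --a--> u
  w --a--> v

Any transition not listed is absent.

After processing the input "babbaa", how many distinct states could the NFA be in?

6

Start in {r}.
Read 'b': r→{r, t, w}; now {r, t, w}.
Read 'a': r→{s, v, w}, t→{r, s, t}, w→{u, v}; now {r, s, t, u, v, w}.
Read 'b': r→{r, t, w}, s→{r, s, v}, t→{r, v, w}, u→∅, v→∅, w→∅; now {r, s, t, v, w}.
Read 'b': r→{r, t, w}, s→{r, s, v}, t→{r, v, w}, v→∅, w→∅; now {r, s, t, v, w}.
Read 'a': r→{s, v, w}, s→{r, t}, t→{r, s, t}, v→{t}, w→{u, v}; now {r, s, t, u, v, w}.
Read 'a': r→{s, v, w}, s→{r, t}, t→{r, s, t}, u→{r, s, w}, v→{t}, w→{u, v}; now {r, s, t, u, v, w}.
That set has 6 states.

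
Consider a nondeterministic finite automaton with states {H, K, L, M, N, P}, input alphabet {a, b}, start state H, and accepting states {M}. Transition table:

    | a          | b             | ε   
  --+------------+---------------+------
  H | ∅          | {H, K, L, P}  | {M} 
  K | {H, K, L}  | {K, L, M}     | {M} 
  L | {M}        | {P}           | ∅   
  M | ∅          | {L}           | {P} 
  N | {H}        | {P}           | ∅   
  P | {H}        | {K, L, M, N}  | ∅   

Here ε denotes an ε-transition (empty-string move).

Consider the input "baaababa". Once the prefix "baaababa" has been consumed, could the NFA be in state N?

No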